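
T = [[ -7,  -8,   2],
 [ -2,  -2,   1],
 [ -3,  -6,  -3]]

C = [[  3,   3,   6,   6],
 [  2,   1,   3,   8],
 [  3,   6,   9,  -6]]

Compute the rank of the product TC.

2

First compute TC:
[[-31, -17, -48, -118],
 [ -7,  -2,  -9, -34],
 [-30, -33, -63, -48]]
Now row reduce the product.
R2 ← R2 − (7/31)·R1: [0, 57/31, 57/31, -228/31]
R3 ← R3 − (30/31)·R1: [0, -513/31, -513/31, 2052/31]
R3 ← R3 + (9)·R2: [0, 0, 0, 0]
2 nonzero rows, so rank(TC) = 2.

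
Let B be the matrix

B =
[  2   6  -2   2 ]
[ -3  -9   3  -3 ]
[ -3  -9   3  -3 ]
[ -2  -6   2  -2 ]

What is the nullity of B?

Row reduce to echelon form.
R2 ← R2 + (3/2)·R1: [0, 0, 0, 0]
R3 ← R3 + (3/2)·R1: [0, 0, 0, 0]
R4 ← R4 + R1: [0, 0, 0, 0]
1 nonzero row, so rank(B) = 1.
B has 4 columns; by rank–nullity, nullity = 4 − 1 = 3.

3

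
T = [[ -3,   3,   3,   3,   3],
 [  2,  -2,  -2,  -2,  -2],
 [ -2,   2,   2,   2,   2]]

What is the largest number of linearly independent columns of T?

1

Row reduce to echelon form.
R2 ← R2 + (2/3)·R1: [0, 0, 0, 0, 0]
R3 ← R3 − (2/3)·R1: [0, 0, 0, 0, 0]
Echelon form has 1 nonzero row, so rank(T) = 1.
The rank gives the maximum number of linearly independent columns: 1.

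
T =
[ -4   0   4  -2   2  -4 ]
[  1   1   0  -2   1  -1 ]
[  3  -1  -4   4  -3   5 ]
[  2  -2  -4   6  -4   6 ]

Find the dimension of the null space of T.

Row reduce to echelon form.
R2 ← R2 + (1/4)·R1: [0, 1, 1, -5/2, 3/2, -2]
R3 ← R3 + (3/4)·R1: [0, -1, -1, 5/2, -3/2, 2]
R4 ← R4 + (1/2)·R1: [0, -2, -2, 5, -3, 4]
R3 ← R3 + R2: [0, 0, 0, 0, 0, 0]
R4 ← R4 + (2)·R2: [0, 0, 0, 0, 0, 0]
2 nonzero rows, so rank(T) = 2.
T has 6 columns; by rank–nullity, nullity = 6 − 2 = 4.

4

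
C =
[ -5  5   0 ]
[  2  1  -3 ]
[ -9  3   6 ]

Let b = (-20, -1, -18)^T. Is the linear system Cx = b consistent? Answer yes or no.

yes

Row reduce the augmented matrix [C | b].
R2 ← R2 + (2/5)·R1: [0, 3, -3, -9]
R3 ← R3 − (9/5)·R1: [0, -6, 6, 18]
R3 ← R3 + (2)·R2: [0, 0, 0, 0]
The echelon form has 2 nonzero rows, and every pivot lies in the first 3 columns, so rank(C) = rank([C|b]) = 2.
The system is consistent.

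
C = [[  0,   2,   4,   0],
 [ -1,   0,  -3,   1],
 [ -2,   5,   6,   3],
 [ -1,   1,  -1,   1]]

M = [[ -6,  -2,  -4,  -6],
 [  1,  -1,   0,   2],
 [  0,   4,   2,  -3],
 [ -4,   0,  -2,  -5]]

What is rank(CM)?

2

First compute CM:
[[  2,  14,   8,  -8],
 [  2, -10,  -4,  10],
 [  5,  23,  14, -11],
 [  3,  -3,   0,   6]]
Now row reduce the product.
R2 ← R2 − R1: [0, -24, -12, 18]
R3 ← R3 − (5/2)·R1: [0, -12, -6, 9]
R4 ← R4 − (3/2)·R1: [0, -24, -12, 18]
R3 ← R3 − (1/2)·R2: [0, 0, 0, 0]
R4 ← R4 − R2: [0, 0, 0, 0]
2 nonzero rows, so rank(CM) = 2.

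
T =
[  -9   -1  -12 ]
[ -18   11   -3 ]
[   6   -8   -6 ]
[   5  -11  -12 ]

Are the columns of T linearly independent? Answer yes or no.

Row reduce T to echelon form.
R2 ← R2 − (2)·R1: [0, 13, 21]
R3 ← R3 + (2/3)·R1: [0, -26/3, -14]
R4 ← R4 + (5/9)·R1: [0, -104/9, -56/3]
R3 ← R3 + (2/3)·R2: [0, 0, 0]
R4 ← R4 + (8/9)·R2: [0, 0, 0]
2 pivots among 3 columns.
Only 2 < 3 pivot columns, so the columns are linearly dependent.

no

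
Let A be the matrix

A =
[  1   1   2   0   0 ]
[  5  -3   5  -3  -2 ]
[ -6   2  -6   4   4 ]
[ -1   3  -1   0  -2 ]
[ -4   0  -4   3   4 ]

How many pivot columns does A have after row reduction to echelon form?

Row reduce to echelon form.
R2 ← R2 − (5)·R1: [0, -8, -5, -3, -2]
R3 ← R3 + (6)·R1: [0, 8, 6, 4, 4]
R4 ← R4 + R1: [0, 4, 1, 0, -2]
R5 ← R5 + (4)·R1: [0, 4, 4, 3, 4]
R3 ← R3 + R2: [0, 0, 1, 1, 2]
R4 ← R4 + (1/2)·R2: [0, 0, -3/2, -3/2, -3]
R5 ← R5 + (1/2)·R2: [0, 0, 3/2, 3/2, 3]
R4 ← R4 + (3/2)·R3: [0, 0, 0, 0, 0]
R5 ← R5 − (3/2)·R3: [0, 0, 0, 0, 0]
Echelon form has 3 nonzero rows, so rank(A) = 3.
Each nonzero row contributes one pivot column: 3 pivot columns.

3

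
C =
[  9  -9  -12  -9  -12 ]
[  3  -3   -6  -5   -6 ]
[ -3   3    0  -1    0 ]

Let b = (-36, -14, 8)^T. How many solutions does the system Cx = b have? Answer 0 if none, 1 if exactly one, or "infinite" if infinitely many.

Row reduce the augmented matrix [C | b].
R2 ← R2 − (1/3)·R1: [0, 0, -2, -2, -2, -2]
R3 ← R3 + (1/3)·R1: [0, 0, -4, -4, -4, -4]
R3 ← R3 − (2)·R2: [0, 0, 0, 0, 0, 0]
The echelon form has 2 nonzero rows, and every pivot lies in the first 5 columns, so rank(C) = rank([C|b]) = 2.
The system is consistent.
rank = 2 < 5 unknowns, so there are infinitely many solutions.

infinite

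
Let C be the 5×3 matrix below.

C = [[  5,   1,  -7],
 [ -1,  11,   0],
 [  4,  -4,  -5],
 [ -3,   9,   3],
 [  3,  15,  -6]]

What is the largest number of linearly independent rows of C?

2

Row reduce to echelon form.
R2 ← R2 + (1/5)·R1: [0, 56/5, -7/5]
R3 ← R3 − (4/5)·R1: [0, -24/5, 3/5]
R4 ← R4 + (3/5)·R1: [0, 48/5, -6/5]
R5 ← R5 − (3/5)·R1: [0, 72/5, -9/5]
R3 ← R3 + (3/7)·R2: [0, 0, 0]
R4 ← R4 − (6/7)·R2: [0, 0, 0]
R5 ← R5 − (9/7)·R2: [0, 0, 0]
Echelon form has 2 nonzero rows, so rank(C) = 2.
The rank gives the maximum number of linearly independent rows: 2.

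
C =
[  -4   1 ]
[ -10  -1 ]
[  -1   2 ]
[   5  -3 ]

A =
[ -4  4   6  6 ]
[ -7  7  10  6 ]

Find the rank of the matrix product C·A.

First compute CA:
[[  9,  -9, -14, -18],
 [ 47, -47, -70, -66],
 [-10,  10,  14,   6],
 [  1,  -1,   0,  12]]
Now row reduce the product.
R2 ← R2 − (47/9)·R1: [0, 0, 28/9, 28]
R3 ← R3 + (10/9)·R1: [0, 0, -14/9, -14]
R4 ← R4 − (1/9)·R1: [0, 0, 14/9, 14]
R3 ← R3 + (1/2)·R2: [0, 0, 0, 0]
R4 ← R4 − (1/2)·R2: [0, 0, 0, 0]
2 nonzero rows, so rank(CA) = 2.

2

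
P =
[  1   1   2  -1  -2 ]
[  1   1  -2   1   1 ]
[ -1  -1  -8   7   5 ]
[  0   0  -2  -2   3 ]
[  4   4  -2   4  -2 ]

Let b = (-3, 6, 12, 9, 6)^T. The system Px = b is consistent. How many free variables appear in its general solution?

Row reduce the augmented matrix [P | b].
R2 ← R2 − R1: [0, 0, -4, 2, 3, 9]
R3 ← R3 + R1: [0, 0, -6, 6, 3, 9]
R5 ← R5 − (4)·R1: [0, 0, -10, 8, 6, 18]
R3 ← R3 − (3/2)·R2: [0, 0, 0, 3, -3/2, -9/2]
R4 ← R4 − (1/2)·R2: [0, 0, 0, -3, 3/2, 9/2]
R5 ← R5 − (5/2)·R2: [0, 0, 0, 3, -3/2, -9/2]
R4 ← R4 + R3: [0, 0, 0, 0, 0, 0]
R5 ← R5 − R3: [0, 0, 0, 0, 0, 0]
The echelon form has 3 nonzero rows, and every pivot lies in the first 5 columns, so rank(P) = rank([P|b]) = 3.
The system is consistent.
Free variables = (unknowns) − (rank) = 5 − 3 = 2.

2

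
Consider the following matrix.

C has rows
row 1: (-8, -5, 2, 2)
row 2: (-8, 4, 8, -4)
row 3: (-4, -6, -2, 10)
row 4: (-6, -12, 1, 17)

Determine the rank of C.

Row reduce to echelon form.
R2 ← R2 − R1: [0, 9, 6, -6]
R3 ← R3 − (1/2)·R1: [0, -7/2, -3, 9]
R4 ← R4 − (3/4)·R1: [0, -33/4, -1/2, 31/2]
R3 ← R3 + (7/18)·R2: [0, 0, -2/3, 20/3]
R4 ← R4 + (11/12)·R2: [0, 0, 5, 10]
R4 ← R4 + (15/2)·R3: [0, 0, 0, 60]
Echelon form has 4 nonzero rows, so rank(C) = 4.

4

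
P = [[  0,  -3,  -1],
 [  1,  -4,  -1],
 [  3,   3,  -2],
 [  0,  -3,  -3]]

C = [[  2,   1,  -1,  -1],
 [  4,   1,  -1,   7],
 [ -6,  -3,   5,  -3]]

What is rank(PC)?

3

First compute PC:
[[ -6,   0,  -2, -18],
 [ -8,   0,  -2, -26],
 [ 30,  12, -16,  24],
 [  6,   6, -12, -12]]
Now row reduce the product.
R2 ← R2 − (4/3)·R1: [0, 0, 2/3, -2]
R3 ← R3 + (5)·R1: [0, 12, -26, -66]
R4 ← R4 + R1: [0, 6, -14, -30]
Swap R2 ↔ R3
R4 ← R4 − (1/2)·R2: [0, 0, -1, 3]
R4 ← R4 + (3/2)·R3: [0, 0, 0, 0]
3 nonzero rows, so rank(PC) = 3.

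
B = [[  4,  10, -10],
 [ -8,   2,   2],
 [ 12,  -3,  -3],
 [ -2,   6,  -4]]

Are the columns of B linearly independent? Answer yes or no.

Row reduce B to echelon form.
R2 ← R2 + (2)·R1: [0, 22, -18]
R3 ← R3 − (3)·R1: [0, -33, 27]
R4 ← R4 + (1/2)·R1: [0, 11, -9]
R3 ← R3 + (3/2)·R2: [0, 0, 0]
R4 ← R4 − (1/2)·R2: [0, 0, 0]
2 pivots among 3 columns.
Only 2 < 3 pivot columns, so the columns are linearly dependent.

no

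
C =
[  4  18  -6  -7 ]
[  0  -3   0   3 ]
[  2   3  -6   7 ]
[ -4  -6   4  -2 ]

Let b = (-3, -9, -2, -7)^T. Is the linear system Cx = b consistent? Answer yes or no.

Row reduce the augmented matrix [C | b].
R3 ← R3 − (1/2)·R1: [0, -6, -3, 21/2, -1/2]
R4 ← R4 + R1: [0, 12, -2, -9, -10]
R3 ← R3 − (2)·R2: [0, 0, -3, 9/2, 35/2]
R4 ← R4 + (4)·R2: [0, 0, -2, 3, -46]
R4 ← R4 − (2/3)·R3: [0, 0, 0, 0, -173/3]
The echelon form has 4 nonzero rows; the last pivot sits in the augmented column, so rank(C) = 3 but rank([C|b]) = 4.
Since the ranks differ, the system is inconsistent.

no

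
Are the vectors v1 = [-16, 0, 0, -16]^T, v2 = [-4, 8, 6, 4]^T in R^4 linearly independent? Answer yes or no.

Form the matrix with these vectors as rows and row reduce.
R2 ← R2 − (1/4)·R1: [0, 8, 6, 8]
2 nonzero rows, so the 2 vectors span a space of dimension 2.
Since 2 = 2, the vectors are linearly independent.

yes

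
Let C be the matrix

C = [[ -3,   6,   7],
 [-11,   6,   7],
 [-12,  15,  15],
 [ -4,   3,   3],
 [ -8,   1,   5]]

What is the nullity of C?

0

Row reduce to echelon form.
R2 ← R2 − (11/3)·R1: [0, -16, -56/3]
R3 ← R3 − (4)·R1: [0, -9, -13]
R4 ← R4 − (4/3)·R1: [0, -5, -19/3]
R5 ← R5 − (8/3)·R1: [0, -15, -41/3]
R3 ← R3 − (9/16)·R2: [0, 0, -5/2]
R4 ← R4 − (5/16)·R2: [0, 0, -1/2]
R5 ← R5 − (15/16)·R2: [0, 0, 23/6]
R4 ← R4 − (1/5)·R3: [0, 0, 0]
R5 ← R5 + (23/15)·R3: [0, 0, 0]
3 nonzero rows, so rank(C) = 3.
C has 3 columns; by rank–nullity, nullity = 3 − 3 = 0.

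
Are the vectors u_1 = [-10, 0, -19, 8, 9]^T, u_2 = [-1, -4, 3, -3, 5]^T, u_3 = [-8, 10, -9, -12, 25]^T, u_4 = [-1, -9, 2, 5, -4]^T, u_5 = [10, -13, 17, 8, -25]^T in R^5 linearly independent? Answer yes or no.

Form the matrix with these vectors as rows and row reduce.
R2 ← R2 − (1/10)·R1: [0, -4, 49/10, -19/5, 41/10]
R3 ← R3 − (4/5)·R1: [0, 10, 31/5, -92/5, 89/5]
R4 ← R4 − (1/10)·R1: [0, -9, 39/10, 21/5, -49/10]
R5 ← R5 + R1: [0, -13, -2, 16, -16]
R3 ← R3 + (5/2)·R2: [0, 0, 369/20, -279/10, 561/20]
R4 ← R4 − (9/4)·R2: [0, 0, -57/8, 51/4, -113/8]
R5 ← R5 − (13/4)·R2: [0, 0, -717/40, 567/20, -1173/40]
R4 ← R4 + (95/246)·R3: [0, 0, 0, 81/41, -135/41]
R5 ← R5 + (239/246)·R3: [0, 0, 0, 51/41, -85/41]
R5 ← R5 − (17/27)·R4: [0, 0, 0, 0, 0]
4 nonzero rows, so the 5 vectors span a space of dimension 4.
Since 4 < 5, the vectors are linearly dependent.

no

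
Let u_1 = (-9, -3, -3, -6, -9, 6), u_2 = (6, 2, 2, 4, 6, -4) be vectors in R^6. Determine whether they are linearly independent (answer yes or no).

Form the matrix with these vectors as rows and row reduce.
R2 ← R2 + (2/3)·R1: [0, 0, 0, 0, 0, 0]
1 nonzero row, so the 2 vectors span a space of dimension 1.
Since 1 < 2, the vectors are linearly dependent.

no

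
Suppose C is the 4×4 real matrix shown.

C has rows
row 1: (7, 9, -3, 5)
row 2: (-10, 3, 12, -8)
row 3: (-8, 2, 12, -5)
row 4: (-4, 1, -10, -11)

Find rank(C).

Row reduce to echelon form.
R2 ← R2 + (10/7)·R1: [0, 111/7, 54/7, -6/7]
R3 ← R3 + (8/7)·R1: [0, 86/7, 60/7, 5/7]
R4 ← R4 + (4/7)·R1: [0, 43/7, -82/7, -57/7]
R3 ← R3 − (86/111)·R2: [0, 0, 96/37, 51/37]
R4 ← R4 − (43/111)·R2: [0, 0, -544/37, -289/37]
R4 ← R4 + (17/3)·R3: [0, 0, 0, 0]
Echelon form has 3 nonzero rows, so rank(C) = 3.

3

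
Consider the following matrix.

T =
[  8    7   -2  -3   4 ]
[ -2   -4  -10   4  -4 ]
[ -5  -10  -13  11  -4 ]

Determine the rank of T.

Row reduce to echelon form.
R2 ← R2 + (1/4)·R1: [0, -9/4, -21/2, 13/4, -3]
R3 ← R3 + (5/8)·R1: [0, -45/8, -57/4, 73/8, -3/2]
R3 ← R3 − (5/2)·R2: [0, 0, 12, 1, 6]
Echelon form has 3 nonzero rows, so rank(T) = 3.

3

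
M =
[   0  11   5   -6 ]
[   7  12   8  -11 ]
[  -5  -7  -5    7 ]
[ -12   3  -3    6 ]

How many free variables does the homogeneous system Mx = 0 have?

2

Row reduce to echelon form.
Swap R1 ↔ R2
R3 ← R3 + (5/7)·R1: [0, 11/7, 5/7, -6/7]
R4 ← R4 + (12/7)·R1: [0, 165/7, 75/7, -90/7]
R3 ← R3 − (1/7)·R2: [0, 0, 0, 0]
R4 ← R4 − (15/7)·R2: [0, 0, 0, 0]
2 nonzero rows, so rank(M) = 2.
M has 4 columns; by rank–nullity, nullity = 4 − 2 = 2.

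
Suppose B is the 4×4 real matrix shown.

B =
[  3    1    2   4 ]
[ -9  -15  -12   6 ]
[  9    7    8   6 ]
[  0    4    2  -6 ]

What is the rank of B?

Row reduce to echelon form.
R2 ← R2 + (3)·R1: [0, -12, -6, 18]
R3 ← R3 − (3)·R1: [0, 4, 2, -6]
R3 ← R3 + (1/3)·R2: [0, 0, 0, 0]
R4 ← R4 + (1/3)·R2: [0, 0, 0, 0]
Echelon form has 2 nonzero rows, so rank(B) = 2.

2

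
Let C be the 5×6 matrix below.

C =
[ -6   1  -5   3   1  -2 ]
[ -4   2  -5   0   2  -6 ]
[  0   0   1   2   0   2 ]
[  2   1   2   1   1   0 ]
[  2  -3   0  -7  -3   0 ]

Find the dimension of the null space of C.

Row reduce to echelon form.
R2 ← R2 − (2/3)·R1: [0, 4/3, -5/3, -2, 4/3, -14/3]
R4 ← R4 + (1/3)·R1: [0, 4/3, 1/3, 2, 4/3, -2/3]
R5 ← R5 + (1/3)·R1: [0, -8/3, -5/3, -6, -8/3, -2/3]
R4 ← R4 − R2: [0, 0, 2, 4, 0, 4]
R5 ← R5 + (2)·R2: [0, 0, -5, -10, 0, -10]
R4 ← R4 − (2)·R3: [0, 0, 0, 0, 0, 0]
R5 ← R5 + (5)·R3: [0, 0, 0, 0, 0, 0]
3 nonzero rows, so rank(C) = 3.
C has 6 columns; by rank–nullity, nullity = 6 − 3 = 3.

3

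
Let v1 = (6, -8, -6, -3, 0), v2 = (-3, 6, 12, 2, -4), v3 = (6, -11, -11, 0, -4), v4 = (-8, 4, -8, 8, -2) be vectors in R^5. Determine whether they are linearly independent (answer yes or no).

Form the matrix with these vectors as rows and row reduce.
R2 ← R2 + (1/2)·R1: [0, 2, 9, 1/2, -4]
R3 ← R3 − R1: [0, -3, -5, 3, -4]
R4 ← R4 + (4/3)·R1: [0, -20/3, -16, 4, -2]
R3 ← R3 + (3/2)·R2: [0, 0, 17/2, 15/4, -10]
R4 ← R4 + (10/3)·R2: [0, 0, 14, 17/3, -46/3]
R4 ← R4 − (28/17)·R3: [0, 0, 0, -26/51, 58/51]
4 nonzero rows, so the 4 vectors span a space of dimension 4.
Since 4 = 4, the vectors are linearly independent.

yes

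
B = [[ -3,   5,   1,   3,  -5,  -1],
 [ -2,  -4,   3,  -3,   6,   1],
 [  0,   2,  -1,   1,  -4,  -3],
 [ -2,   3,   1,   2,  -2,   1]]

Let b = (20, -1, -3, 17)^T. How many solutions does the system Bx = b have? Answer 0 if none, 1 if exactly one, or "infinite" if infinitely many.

infinite

Row reduce the augmented matrix [B | b].
R2 ← R2 − (2/3)·R1: [0, -22/3, 7/3, -5, 28/3, 5/3, -43/3]
R4 ← R4 − (2/3)·R1: [0, -1/3, 1/3, 0, 4/3, 5/3, 11/3]
R3 ← R3 + (3/11)·R2: [0, 0, -4/11, -4/11, -16/11, -28/11, -76/11]
R4 ← R4 − (1/22)·R2: [0, 0, 5/22, 5/22, 10/11, 35/22, 95/22]
R4 ← R4 + (5/8)·R3: [0, 0, 0, 0, 0, 0, 0]
The echelon form has 3 nonzero rows, and every pivot lies in the first 6 columns, so rank(B) = rank([B|b]) = 3.
The system is consistent.
rank = 3 < 6 unknowns, so there are infinitely many solutions.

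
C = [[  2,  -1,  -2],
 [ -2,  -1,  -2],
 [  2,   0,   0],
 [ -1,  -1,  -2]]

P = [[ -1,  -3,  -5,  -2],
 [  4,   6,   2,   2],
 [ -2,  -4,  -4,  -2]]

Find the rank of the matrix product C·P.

2

First compute CP:
[[ -2,  -4,  -4,  -2],
 [  2,   8,  16,   6],
 [ -2,  -6, -10,  -4],
 [  1,   5,  11,   4]]
Now row reduce the product.
R2 ← R2 + R1: [0, 4, 12, 4]
R3 ← R3 − R1: [0, -2, -6, -2]
R4 ← R4 + (1/2)·R1: [0, 3, 9, 3]
R3 ← R3 + (1/2)·R2: [0, 0, 0, 0]
R4 ← R4 − (3/4)·R2: [0, 0, 0, 0]
2 nonzero rows, so rank(CP) = 2.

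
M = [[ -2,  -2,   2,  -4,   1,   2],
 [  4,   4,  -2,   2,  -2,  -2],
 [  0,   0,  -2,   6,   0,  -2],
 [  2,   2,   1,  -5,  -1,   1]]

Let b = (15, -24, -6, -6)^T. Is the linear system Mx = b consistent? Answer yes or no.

yes

Row reduce the augmented matrix [M | b].
R2 ← R2 + (2)·R1: [0, 0, 2, -6, 0, 2, 6]
R4 ← R4 + R1: [0, 0, 3, -9, 0, 3, 9]
R3 ← R3 + R2: [0, 0, 0, 0, 0, 0, 0]
R4 ← R4 − (3/2)·R2: [0, 0, 0, 0, 0, 0, 0]
The echelon form has 2 nonzero rows, and every pivot lies in the first 6 columns, so rank(M) = rank([M|b]) = 2.
The system is consistent.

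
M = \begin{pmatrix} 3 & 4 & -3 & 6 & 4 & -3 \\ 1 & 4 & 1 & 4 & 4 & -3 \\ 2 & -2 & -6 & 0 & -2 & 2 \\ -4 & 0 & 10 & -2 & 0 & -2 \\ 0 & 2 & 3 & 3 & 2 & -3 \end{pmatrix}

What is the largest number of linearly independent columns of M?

Row reduce to echelon form.
R2 ← R2 − (1/3)·R1: [0, 8/3, 2, 2, 8/3, -2]
R3 ← R3 − (2/3)·R1: [0, -14/3, -4, -4, -14/3, 4]
R4 ← R4 + (4/3)·R1: [0, 16/3, 6, 6, 16/3, -6]
R3 ← R3 + (7/4)·R2: [0, 0, -1/2, -1/2, 0, 1/2]
R4 ← R4 − (2)·R2: [0, 0, 2, 2, 0, -2]
R5 ← R5 − (3/4)·R2: [0, 0, 3/2, 3/2, 0, -3/2]
R4 ← R4 + (4)·R3: [0, 0, 0, 0, 0, 0]
R5 ← R5 + (3)·R3: [0, 0, 0, 0, 0, 0]
Echelon form has 3 nonzero rows, so rank(M) = 3.
The rank gives the maximum number of linearly independent columns: 3.

3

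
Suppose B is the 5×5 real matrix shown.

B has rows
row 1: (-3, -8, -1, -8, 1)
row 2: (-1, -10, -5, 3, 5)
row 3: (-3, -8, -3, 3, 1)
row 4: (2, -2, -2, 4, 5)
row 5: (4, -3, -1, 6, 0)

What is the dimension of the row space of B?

5

Row reduce to echelon form.
R2 ← R2 − (1/3)·R1: [0, -22/3, -14/3, 17/3, 14/3]
R3 ← R3 − R1: [0, 0, -2, 11, 0]
R4 ← R4 + (2/3)·R1: [0, -22/3, -8/3, -4/3, 17/3]
R5 ← R5 + (4/3)·R1: [0, -41/3, -7/3, -14/3, 4/3]
R4 ← R4 − R2: [0, 0, 2, -7, 1]
R5 ← R5 − (41/22)·R2: [0, 0, 70/11, -335/22, -81/11]
R4 ← R4 + R3: [0, 0, 0, 4, 1]
R5 ← R5 + (35/11)·R3: [0, 0, 0, 435/22, -81/11]
R5 ← R5 − (435/88)·R4: [0, 0, 0, 0, -1083/88]
Echelon form has 5 nonzero rows, so rank(B) = 5.
The row space has dimension equal to the rank: 5.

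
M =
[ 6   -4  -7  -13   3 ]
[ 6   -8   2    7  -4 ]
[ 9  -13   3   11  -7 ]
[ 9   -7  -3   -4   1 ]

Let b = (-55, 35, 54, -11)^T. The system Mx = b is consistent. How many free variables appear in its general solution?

2

Row reduce the augmented matrix [M | b].
R2 ← R2 − R1: [0, -4, 9, 20, -7, 90]
R3 ← R3 − (3/2)·R1: [0, -7, 27/2, 61/2, -23/2, 273/2]
R4 ← R4 − (3/2)·R1: [0, -1, 15/2, 31/2, -7/2, 143/2]
R3 ← R3 − (7/4)·R2: [0, 0, -9/4, -9/2, 3/4, -21]
R4 ← R4 − (1/4)·R2: [0, 0, 21/4, 21/2, -7/4, 49]
R4 ← R4 + (7/3)·R3: [0, 0, 0, 0, 0, 0]
The echelon form has 3 nonzero rows, and every pivot lies in the first 5 columns, so rank(M) = rank([M|b]) = 3.
The system is consistent.
Free variables = (unknowns) − (rank) = 5 − 3 = 2.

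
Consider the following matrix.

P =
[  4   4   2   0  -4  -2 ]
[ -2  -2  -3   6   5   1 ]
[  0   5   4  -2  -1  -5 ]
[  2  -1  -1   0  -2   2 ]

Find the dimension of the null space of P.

Row reduce to echelon form.
R2 ← R2 + (1/2)·R1: [0, 0, -2, 6, 3, 0]
R4 ← R4 − (1/2)·R1: [0, -3, -2, 0, 0, 3]
Swap R2 ↔ R3
R4 ← R4 + (3/5)·R2: [0, 0, 2/5, -6/5, -3/5, 0]
R4 ← R4 + (1/5)·R3: [0, 0, 0, 0, 0, 0]
3 nonzero rows, so rank(P) = 3.
P has 6 columns; by rank–nullity, nullity = 6 − 3 = 3.

3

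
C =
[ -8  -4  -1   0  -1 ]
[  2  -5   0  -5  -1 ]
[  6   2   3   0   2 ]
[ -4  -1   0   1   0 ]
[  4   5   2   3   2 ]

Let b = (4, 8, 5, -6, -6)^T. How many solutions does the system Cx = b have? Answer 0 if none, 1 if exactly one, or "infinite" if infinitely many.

0

Row reduce the augmented matrix [C | b].
R2 ← R2 + (1/4)·R1: [0, -6, -1/4, -5, -5/4, 9]
R3 ← R3 + (3/4)·R1: [0, -1, 9/4, 0, 5/4, 8]
R4 ← R4 − (1/2)·R1: [0, 1, 1/2, 1, 1/2, -8]
R5 ← R5 + (1/2)·R1: [0, 3, 3/2, 3, 3/2, -4]
R3 ← R3 − (1/6)·R2: [0, 0, 55/24, 5/6, 35/24, 13/2]
R4 ← R4 + (1/6)·R2: [0, 0, 11/24, 1/6, 7/24, -13/2]
R5 ← R5 + (1/2)·R2: [0, 0, 11/8, 1/2, 7/8, 1/2]
R4 ← R4 − (1/5)·R3: [0, 0, 0, 0, 0, -39/5]
R5 ← R5 − (3/5)·R3: [0, 0, 0, 0, 0, -17/5]
R5 ← R5 − (17/39)·R4: [0, 0, 0, 0, 0, 0]
The echelon form has 4 nonzero rows; the last pivot sits in the augmented column, so rank(C) = 3 but rank([C|b]) = 4.
Since the ranks differ, the system is inconsistent.
It has no solutions.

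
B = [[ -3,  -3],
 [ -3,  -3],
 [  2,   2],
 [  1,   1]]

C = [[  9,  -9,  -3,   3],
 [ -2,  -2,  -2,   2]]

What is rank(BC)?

1

First compute BC:
[[-21,  33,  15, -15],
 [-21,  33,  15, -15],
 [ 14, -22, -10,  10],
 [  7, -11,  -5,   5]]
Now row reduce the product.
R2 ← R2 − R1: [0, 0, 0, 0]
R3 ← R3 + (2/3)·R1: [0, 0, 0, 0]
R4 ← R4 + (1/3)·R1: [0, 0, 0, 0]
1 nonzero row, so rank(BC) = 1.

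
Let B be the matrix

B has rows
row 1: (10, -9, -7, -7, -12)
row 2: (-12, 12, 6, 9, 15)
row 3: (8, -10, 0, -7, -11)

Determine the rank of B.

Row reduce to echelon form.
R2 ← R2 + (6/5)·R1: [0, 6/5, -12/5, 3/5, 3/5]
R3 ← R3 − (4/5)·R1: [0, -14/5, 28/5, -7/5, -7/5]
R3 ← R3 + (7/3)·R2: [0, 0, 0, 0, 0]
Echelon form has 2 nonzero rows, so rank(B) = 2.

2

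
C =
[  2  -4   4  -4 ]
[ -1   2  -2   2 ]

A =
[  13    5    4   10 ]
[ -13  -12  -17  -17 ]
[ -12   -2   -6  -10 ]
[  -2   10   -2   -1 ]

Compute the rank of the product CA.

First compute CA:
[[ 38,  10,  60,  52],
 [-19,  -5, -30, -26]]
Now row reduce the product.
R2 ← R2 + (1/2)·R1: [0, 0, 0, 0]
1 nonzero row, so rank(CA) = 1.

1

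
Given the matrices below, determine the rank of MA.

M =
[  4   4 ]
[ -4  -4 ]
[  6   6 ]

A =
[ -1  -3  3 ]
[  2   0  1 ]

1

First compute MA:
[[  4, -12,  16],
 [ -4,  12, -16],
 [  6, -18,  24]]
Now row reduce the product.
R2 ← R2 + R1: [0, 0, 0]
R3 ← R3 − (3/2)·R1: [0, 0, 0]
1 nonzero row, so rank(MA) = 1.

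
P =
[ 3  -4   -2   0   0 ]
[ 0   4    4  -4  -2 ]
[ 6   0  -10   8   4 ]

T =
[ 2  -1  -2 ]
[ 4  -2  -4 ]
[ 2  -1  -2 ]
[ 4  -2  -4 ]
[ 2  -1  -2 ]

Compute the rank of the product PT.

1

First compute PT:
[[-14,   7,  14],
 [  4,  -2,  -4],
 [ 32, -16, -32]]
Now row reduce the product.
R2 ← R2 + (2/7)·R1: [0, 0, 0]
R3 ← R3 + (16/7)·R1: [0, 0, 0]
1 nonzero row, so rank(PT) = 1.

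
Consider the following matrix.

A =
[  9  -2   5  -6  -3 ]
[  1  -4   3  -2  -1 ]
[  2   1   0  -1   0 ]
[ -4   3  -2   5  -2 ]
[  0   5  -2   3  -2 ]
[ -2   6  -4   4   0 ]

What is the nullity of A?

2

Row reduce to echelon form.
R2 ← R2 − (1/9)·R1: [0, -34/9, 22/9, -4/3, -2/3]
R3 ← R3 − (2/9)·R1: [0, 13/9, -10/9, 1/3, 2/3]
R4 ← R4 + (4/9)·R1: [0, 19/9, 2/9, 7/3, -10/3]
R6 ← R6 + (2/9)·R1: [0, 50/9, -26/9, 8/3, -2/3]
R3 ← R3 + (13/34)·R2: [0, 0, -3/17, -3/17, 7/17]
R4 ← R4 + (19/34)·R2: [0, 0, 27/17, 27/17, -63/17]
R5 ← R5 + (45/34)·R2: [0, 0, 21/17, 21/17, -49/17]
R6 ← R6 + (25/17)·R2: [0, 0, 12/17, 12/17, -28/17]
R4 ← R4 + (9)·R3: [0, 0, 0, 0, 0]
R5 ← R5 + (7)·R3: [0, 0, 0, 0, 0]
R6 ← R6 + (4)·R3: [0, 0, 0, 0, 0]
3 nonzero rows, so rank(A) = 3.
A has 5 columns; by rank–nullity, nullity = 5 − 3 = 2.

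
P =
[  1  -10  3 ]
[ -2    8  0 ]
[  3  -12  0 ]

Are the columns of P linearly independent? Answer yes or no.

no

Row reduce P to echelon form.
R2 ← R2 + (2)·R1: [0, -12, 6]
R3 ← R3 − (3)·R1: [0, 18, -9]
R3 ← R3 + (3/2)·R2: [0, 0, 0]
2 pivots among 3 columns.
Only 2 < 3 pivot columns, so the columns are linearly dependent.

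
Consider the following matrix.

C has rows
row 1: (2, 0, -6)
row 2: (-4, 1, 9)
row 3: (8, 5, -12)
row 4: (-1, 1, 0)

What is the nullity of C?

Row reduce to echelon form.
R2 ← R2 + (2)·R1: [0, 1, -3]
R3 ← R3 − (4)·R1: [0, 5, 12]
R4 ← R4 + (1/2)·R1: [0, 1, -3]
R3 ← R3 − (5)·R2: [0, 0, 27]
R4 ← R4 − R2: [0, 0, 0]
3 nonzero rows, so rank(C) = 3.
C has 3 columns; by rank–nullity, nullity = 3 − 3 = 0.

0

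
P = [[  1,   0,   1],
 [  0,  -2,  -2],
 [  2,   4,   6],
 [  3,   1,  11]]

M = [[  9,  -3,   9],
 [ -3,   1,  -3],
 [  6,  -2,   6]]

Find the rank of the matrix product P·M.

1

First compute PM:
[[ 15,  -5,  15],
 [ -6,   2,  -6],
 [ 42, -14,  42],
 [ 90, -30,  90]]
Now row reduce the product.
R2 ← R2 + (2/5)·R1: [0, 0, 0]
R3 ← R3 − (14/5)·R1: [0, 0, 0]
R4 ← R4 − (6)·R1: [0, 0, 0]
1 nonzero row, so rank(PM) = 1.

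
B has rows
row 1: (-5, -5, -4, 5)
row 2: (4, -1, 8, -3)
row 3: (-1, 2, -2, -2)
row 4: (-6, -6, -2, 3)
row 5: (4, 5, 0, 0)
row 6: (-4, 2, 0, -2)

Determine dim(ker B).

Row reduce to echelon form.
R2 ← R2 + (4/5)·R1: [0, -5, 24/5, 1]
R3 ← R3 − (1/5)·R1: [0, 3, -6/5, -3]
R4 ← R4 − (6/5)·R1: [0, 0, 14/5, -3]
R5 ← R5 + (4/5)·R1: [0, 1, -16/5, 4]
R6 ← R6 − (4/5)·R1: [0, 6, 16/5, -6]
R3 ← R3 + (3/5)·R2: [0, 0, 42/25, -12/5]
R5 ← R5 + (1/5)·R2: [0, 0, -56/25, 21/5]
R6 ← R6 + (6/5)·R2: [0, 0, 224/25, -24/5]
R4 ← R4 − (5/3)·R3: [0, 0, 0, 1]
R5 ← R5 + (4/3)·R3: [0, 0, 0, 1]
R6 ← R6 − (16/3)·R3: [0, 0, 0, 8]
R5 ← R5 − R4: [0, 0, 0, 0]
R6 ← R6 − (8)·R4: [0, 0, 0, 0]
4 nonzero rows, so rank(B) = 4.
B has 4 columns; by rank–nullity, nullity = 4 − 4 = 0.

0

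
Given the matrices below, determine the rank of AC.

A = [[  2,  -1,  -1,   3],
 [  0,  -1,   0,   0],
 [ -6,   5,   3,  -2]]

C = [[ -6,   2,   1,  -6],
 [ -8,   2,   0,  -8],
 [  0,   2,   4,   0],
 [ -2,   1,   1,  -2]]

2

First compute AC:
[[-10,   3,   1, -10],
 [  8,  -2,   0,   8],
 [  0,   2,   4,   0]]
Now row reduce the product.
R2 ← R2 + (4/5)·R1: [0, 2/5, 4/5, 0]
R3 ← R3 − (5)·R2: [0, 0, 0, 0]
2 nonzero rows, so rank(AC) = 2.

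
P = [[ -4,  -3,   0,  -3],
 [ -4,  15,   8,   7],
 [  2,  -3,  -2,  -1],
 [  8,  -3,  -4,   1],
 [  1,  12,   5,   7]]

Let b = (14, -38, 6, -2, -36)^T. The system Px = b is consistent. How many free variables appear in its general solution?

Row reduce the augmented matrix [P | b].
R2 ← R2 − R1: [0, 18, 8, 10, -52]
R3 ← R3 + (1/2)·R1: [0, -9/2, -2, -5/2, 13]
R4 ← R4 + (2)·R1: [0, -9, -4, -5, 26]
R5 ← R5 + (1/4)·R1: [0, 45/4, 5, 25/4, -65/2]
R3 ← R3 + (1/4)·R2: [0, 0, 0, 0, 0]
R4 ← R4 + (1/2)·R2: [0, 0, 0, 0, 0]
R5 ← R5 − (5/8)·R2: [0, 0, 0, 0, 0]
The echelon form has 2 nonzero rows, and every pivot lies in the first 4 columns, so rank(P) = rank([P|b]) = 2.
The system is consistent.
Free variables = (unknowns) − (rank) = 4 − 2 = 2.

2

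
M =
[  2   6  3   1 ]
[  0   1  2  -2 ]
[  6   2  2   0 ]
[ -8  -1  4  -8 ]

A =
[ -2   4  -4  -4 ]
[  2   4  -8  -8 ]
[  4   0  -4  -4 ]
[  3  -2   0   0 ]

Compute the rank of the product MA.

2

First compute MA:
[[ 23,  30, -68, -68],
 [  4,   8, -16, -16],
 [  0,  32, -48, -48],
 [  6, -20,  24,  24]]
Now row reduce the product.
R2 ← R2 − (4/23)·R1: [0, 64/23, -96/23, -96/23]
R4 ← R4 − (6/23)·R1: [0, -640/23, 960/23, 960/23]
R3 ← R3 − (23/2)·R2: [0, 0, 0, 0]
R4 ← R4 + (10)·R2: [0, 0, 0, 0]
2 nonzero rows, so rank(MA) = 2.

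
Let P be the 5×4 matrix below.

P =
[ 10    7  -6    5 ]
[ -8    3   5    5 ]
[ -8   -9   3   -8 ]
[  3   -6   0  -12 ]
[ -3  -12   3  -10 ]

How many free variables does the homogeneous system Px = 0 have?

Row reduce to echelon form.
R2 ← R2 + (4/5)·R1: [0, 43/5, 1/5, 9]
R3 ← R3 + (4/5)·R1: [0, -17/5, -9/5, -4]
R4 ← R4 − (3/10)·R1: [0, -81/10, 9/5, -27/2]
R5 ← R5 + (3/10)·R1: [0, -99/10, 6/5, -17/2]
R3 ← R3 + (17/43)·R2: [0, 0, -74/43, -19/43]
R4 ← R4 + (81/86)·R2: [0, 0, 171/86, -216/43]
R5 ← R5 + (99/86)·R2: [0, 0, 123/86, 80/43]
R4 ← R4 + (171/148)·R3: [0, 0, 0, -819/148]
R5 ← R5 + (123/148)·R3: [0, 0, 0, 221/148]
R5 ← R5 + (17/63)·R4: [0, 0, 0, 0]
4 nonzero rows, so rank(P) = 4.
P has 4 columns; by rank–nullity, nullity = 4 − 4 = 0.

0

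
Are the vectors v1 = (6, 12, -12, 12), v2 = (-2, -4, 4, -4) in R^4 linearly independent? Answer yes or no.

Form the matrix with these vectors as rows and row reduce.
R2 ← R2 + (1/3)·R1: [0, 0, 0, 0]
1 nonzero row, so the 2 vectors span a space of dimension 1.
Since 1 < 2, the vectors are linearly dependent.

no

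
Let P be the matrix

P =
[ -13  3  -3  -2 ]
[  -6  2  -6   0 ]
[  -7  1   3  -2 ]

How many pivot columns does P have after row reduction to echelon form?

2

Row reduce to echelon form.
R2 ← R2 − (6/13)·R1: [0, 8/13, -60/13, 12/13]
R3 ← R3 − (7/13)·R1: [0, -8/13, 60/13, -12/13]
R3 ← R3 + R2: [0, 0, 0, 0]
Echelon form has 2 nonzero rows, so rank(P) = 2.
Each nonzero row contributes one pivot column: 2 pivot columns.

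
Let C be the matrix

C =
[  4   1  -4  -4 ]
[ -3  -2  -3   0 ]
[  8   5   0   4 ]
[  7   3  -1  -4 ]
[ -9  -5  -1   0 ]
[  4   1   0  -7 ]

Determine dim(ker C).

Row reduce to echelon form.
R2 ← R2 + (3/4)·R1: [0, -5/4, -6, -3]
R3 ← R3 − (2)·R1: [0, 3, 8, 12]
R4 ← R4 − (7/4)·R1: [0, 5/4, 6, 3]
R5 ← R5 + (9/4)·R1: [0, -11/4, -10, -9]
R6 ← R6 − R1: [0, 0, 4, -3]
R3 ← R3 + (12/5)·R2: [0, 0, -32/5, 24/5]
R4 ← R4 + R2: [0, 0, 0, 0]
R5 ← R5 − (11/5)·R2: [0, 0, 16/5, -12/5]
R5 ← R5 + (1/2)·R3: [0, 0, 0, 0]
R6 ← R6 + (5/8)·R3: [0, 0, 0, 0]
3 nonzero rows, so rank(C) = 3.
C has 4 columns; by rank–nullity, nullity = 4 − 3 = 1.

1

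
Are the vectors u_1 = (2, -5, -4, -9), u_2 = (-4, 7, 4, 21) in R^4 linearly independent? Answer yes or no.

yes

Form the matrix with these vectors as rows and row reduce.
R2 ← R2 + (2)·R1: [0, -3, -4, 3]
2 nonzero rows, so the 2 vectors span a space of dimension 2.
Since 2 = 2, the vectors are linearly independent.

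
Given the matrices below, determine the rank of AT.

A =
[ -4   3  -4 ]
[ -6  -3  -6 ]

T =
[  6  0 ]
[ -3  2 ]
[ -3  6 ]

2

First compute AT:
[[-21, -18],
 [ -9, -42]]
Now row reduce the product.
R2 ← R2 − (3/7)·R1: [0, -240/7]
2 nonzero rows, so rank(AT) = 2.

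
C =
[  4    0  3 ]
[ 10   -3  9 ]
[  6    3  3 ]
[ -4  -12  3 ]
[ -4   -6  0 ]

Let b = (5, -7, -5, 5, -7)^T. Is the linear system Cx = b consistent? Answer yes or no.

no

Row reduce the augmented matrix [C | b].
R2 ← R2 − (5/2)·R1: [0, -3, 3/2, -39/2]
R3 ← R3 − (3/2)·R1: [0, 3, -3/2, -25/2]
R4 ← R4 + R1: [0, -12, 6, 10]
R5 ← R5 + R1: [0, -6, 3, -2]
R3 ← R3 + R2: [0, 0, 0, -32]
R4 ← R4 − (4)·R2: [0, 0, 0, 88]
R5 ← R5 − (2)·R2: [0, 0, 0, 37]
R4 ← R4 + (11/4)·R3: [0, 0, 0, 0]
R5 ← R5 + (37/32)·R3: [0, 0, 0, 0]
The echelon form has 3 nonzero rows; the last pivot sits in the augmented column, so rank(C) = 2 but rank([C|b]) = 3.
Since the ranks differ, the system is inconsistent.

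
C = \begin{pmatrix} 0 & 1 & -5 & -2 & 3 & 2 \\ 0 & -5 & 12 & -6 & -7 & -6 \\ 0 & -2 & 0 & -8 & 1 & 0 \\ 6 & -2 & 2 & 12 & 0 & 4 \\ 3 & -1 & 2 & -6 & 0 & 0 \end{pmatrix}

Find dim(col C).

5

Row reduce to echelon form.
Swap R1 ↔ R4
R5 ← R5 − (1/2)·R1: [0, 0, 1, -12, 0, -2]
R3 ← R3 − (2/5)·R2: [0, 0, -24/5, -28/5, 19/5, 12/5]
R4 ← R4 + (1/5)·R2: [0, 0, -13/5, -16/5, 8/5, 4/5]
R4 ← R4 − (13/24)·R3: [0, 0, 0, -1/6, -11/24, -1/2]
R5 ← R5 + (5/24)·R3: [0, 0, 0, -79/6, 19/24, -3/2]
R5 ← R5 − (79)·R4: [0, 0, 0, 0, 37, 38]
Echelon form has 5 nonzero rows, so rank(C) = 5.
The column space has dimension equal to the rank: 5.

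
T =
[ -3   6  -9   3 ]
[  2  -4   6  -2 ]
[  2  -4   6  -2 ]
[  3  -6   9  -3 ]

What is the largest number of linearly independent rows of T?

1

Row reduce to echelon form.
R2 ← R2 + (2/3)·R1: [0, 0, 0, 0]
R3 ← R3 + (2/3)·R1: [0, 0, 0, 0]
R4 ← R4 + R1: [0, 0, 0, 0]
Echelon form has 1 nonzero row, so rank(T) = 1.
The rank gives the maximum number of linearly independent rows: 1.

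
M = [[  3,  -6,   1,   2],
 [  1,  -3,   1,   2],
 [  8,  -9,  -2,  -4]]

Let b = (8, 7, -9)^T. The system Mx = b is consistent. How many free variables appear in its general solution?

2

Row reduce the augmented matrix [M | b].
R2 ← R2 − (1/3)·R1: [0, -1, 2/3, 4/3, 13/3]
R3 ← R3 − (8/3)·R1: [0, 7, -14/3, -28/3, -91/3]
R3 ← R3 + (7)·R2: [0, 0, 0, 0, 0]
The echelon form has 2 nonzero rows, and every pivot lies in the first 4 columns, so rank(M) = rank([M|b]) = 2.
The system is consistent.
Free variables = (unknowns) − (rank) = 4 − 2 = 2.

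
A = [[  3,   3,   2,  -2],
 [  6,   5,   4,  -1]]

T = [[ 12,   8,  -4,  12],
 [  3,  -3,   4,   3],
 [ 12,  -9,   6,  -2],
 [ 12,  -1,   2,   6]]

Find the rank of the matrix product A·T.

First compute AT:
[[ 45,  -1,   8,  29],
 [123,  -2,  18,  73]]
Now row reduce the product.
R2 ← R2 − (41/15)·R1: [0, 11/15, -58/15, -94/15]
2 nonzero rows, so rank(AT) = 2.

2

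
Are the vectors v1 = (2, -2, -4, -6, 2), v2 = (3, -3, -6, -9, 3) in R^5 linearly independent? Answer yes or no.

no

Form the matrix with these vectors as rows and row reduce.
R2 ← R2 − (3/2)·R1: [0, 0, 0, 0, 0]
1 nonzero row, so the 2 vectors span a space of dimension 1.
Since 1 < 2, the vectors are linearly dependent.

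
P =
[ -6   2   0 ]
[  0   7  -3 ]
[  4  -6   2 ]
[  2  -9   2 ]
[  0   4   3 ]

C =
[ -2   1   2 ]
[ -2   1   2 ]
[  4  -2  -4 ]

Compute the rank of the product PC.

1

First compute PC:
[[  8,  -4,  -8],
 [-26,  13,  26],
 [ 12,  -6, -12],
 [ 22, -11, -22],
 [  4,  -2,  -4]]
Now row reduce the product.
R2 ← R2 + (13/4)·R1: [0, 0, 0]
R3 ← R3 − (3/2)·R1: [0, 0, 0]
R4 ← R4 − (11/4)·R1: [0, 0, 0]
R5 ← R5 − (1/2)·R1: [0, 0, 0]
1 nonzero row, so rank(PC) = 1.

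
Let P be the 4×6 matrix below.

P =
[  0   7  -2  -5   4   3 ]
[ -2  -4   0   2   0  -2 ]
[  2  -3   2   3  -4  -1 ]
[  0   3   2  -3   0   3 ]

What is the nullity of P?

3

Row reduce to echelon form.
Swap R1 ↔ R2
R3 ← R3 + R1: [0, -7, 2, 5, -4, -3]
R3 ← R3 + R2: [0, 0, 0, 0, 0, 0]
R4 ← R4 − (3/7)·R2: [0, 0, 20/7, -6/7, -12/7, 12/7]
Swap R3 ↔ R4
3 nonzero rows, so rank(P) = 3.
P has 6 columns; by rank–nullity, nullity = 6 − 3 = 3.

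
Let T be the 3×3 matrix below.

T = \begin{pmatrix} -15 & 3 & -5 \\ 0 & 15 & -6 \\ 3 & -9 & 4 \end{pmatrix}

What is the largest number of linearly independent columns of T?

Row reduce to echelon form.
R3 ← R3 + (1/5)·R1: [0, -42/5, 3]
R3 ← R3 + (14/25)·R2: [0, 0, -9/25]
Echelon form has 3 nonzero rows, so rank(T) = 3.
The rank gives the maximum number of linearly independent columns: 3.

3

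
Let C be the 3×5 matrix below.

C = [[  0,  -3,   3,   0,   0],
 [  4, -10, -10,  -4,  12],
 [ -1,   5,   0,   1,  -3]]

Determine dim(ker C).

Row reduce to echelon form.
Swap R1 ↔ R2
R3 ← R3 + (1/4)·R1: [0, 5/2, -5/2, 0, 0]
R3 ← R3 + (5/6)·R2: [0, 0, 0, 0, 0]
2 nonzero rows, so rank(C) = 2.
C has 5 columns; by rank–nullity, nullity = 5 − 2 = 3.

3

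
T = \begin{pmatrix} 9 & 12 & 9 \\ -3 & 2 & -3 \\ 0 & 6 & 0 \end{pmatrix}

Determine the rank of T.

Row reduce to echelon form.
R2 ← R2 + (1/3)·R1: [0, 6, 0]
R3 ← R3 − R2: [0, 0, 0]
Echelon form has 2 nonzero rows, so rank(T) = 2.

2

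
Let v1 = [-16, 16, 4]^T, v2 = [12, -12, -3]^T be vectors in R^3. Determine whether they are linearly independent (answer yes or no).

Form the matrix with these vectors as rows and row reduce.
R2 ← R2 + (3/4)·R1: [0, 0, 0]
1 nonzero row, so the 2 vectors span a space of dimension 1.
Since 1 < 2, the vectors are linearly dependent.

no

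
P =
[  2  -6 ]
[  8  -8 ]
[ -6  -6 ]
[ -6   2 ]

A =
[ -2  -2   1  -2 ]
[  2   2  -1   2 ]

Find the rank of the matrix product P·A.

1

First compute PA:
[[-16, -16,   8, -16],
 [-32, -32,  16, -32],
 [  0,   0,   0,   0],
 [ 16,  16,  -8,  16]]
Now row reduce the product.
R2 ← R2 − (2)·R1: [0, 0, 0, 0]
R4 ← R4 + R1: [0, 0, 0, 0]
1 nonzero row, so rank(PA) = 1.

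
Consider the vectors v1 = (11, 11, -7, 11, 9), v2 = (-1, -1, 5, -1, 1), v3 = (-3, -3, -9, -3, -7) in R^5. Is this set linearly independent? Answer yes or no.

Form the matrix with these vectors as rows and row reduce.
R2 ← R2 + (1/11)·R1: [0, 0, 48/11, 0, 20/11]
R3 ← R3 + (3/11)·R1: [0, 0, -120/11, 0, -50/11]
R3 ← R3 + (5/2)·R2: [0, 0, 0, 0, 0]
2 nonzero rows, so the 3 vectors span a space of dimension 2.
Since 2 < 3, the vectors are linearly dependent.

no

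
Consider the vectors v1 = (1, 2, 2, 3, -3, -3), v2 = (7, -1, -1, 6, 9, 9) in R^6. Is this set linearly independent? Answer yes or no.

yes

Form the matrix with these vectors as rows and row reduce.
R2 ← R2 − (7)·R1: [0, -15, -15, -15, 30, 30]
2 nonzero rows, so the 2 vectors span a space of dimension 2.
Since 2 = 2, the vectors are linearly independent.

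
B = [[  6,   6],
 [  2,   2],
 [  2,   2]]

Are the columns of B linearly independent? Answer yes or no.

Row reduce B to echelon form.
R2 ← R2 − (1/3)·R1: [0, 0]
R3 ← R3 − (1/3)·R1: [0, 0]
1 pivot among 2 columns.
Only 1 < 2 pivot columns, so the columns are linearly dependent.

no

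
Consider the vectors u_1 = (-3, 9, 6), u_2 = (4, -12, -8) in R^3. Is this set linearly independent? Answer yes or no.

no

Form the matrix with these vectors as rows and row reduce.
R2 ← R2 + (4/3)·R1: [0, 0, 0]
1 nonzero row, so the 2 vectors span a space of dimension 1.
Since 1 < 2, the vectors are linearly dependent.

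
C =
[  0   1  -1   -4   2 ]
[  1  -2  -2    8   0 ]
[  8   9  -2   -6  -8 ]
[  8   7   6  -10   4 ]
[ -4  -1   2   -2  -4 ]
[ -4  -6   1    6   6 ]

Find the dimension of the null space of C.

Row reduce to echelon form.
Swap R1 ↔ R2
R3 ← R3 − (8)·R1: [0, 25, 14, -70, -8]
R4 ← R4 − (8)·R1: [0, 23, 22, -74, 4]
R5 ← R5 + (4)·R1: [0, -9, -6, 30, -4]
R6 ← R6 + (4)·R1: [0, -14, -7, 38, 6]
R3 ← R3 − (25)·R2: [0, 0, 39, 30, -58]
R4 ← R4 − (23)·R2: [0, 0, 45, 18, -42]
R5 ← R5 + (9)·R2: [0, 0, -15, -6, 14]
R6 ← R6 + (14)·R2: [0, 0, -21, -18, 34]
R4 ← R4 − (15/13)·R3: [0, 0, 0, -216/13, 324/13]
R5 ← R5 + (5/13)·R3: [0, 0, 0, 72/13, -108/13]
R6 ← R6 + (7/13)·R3: [0, 0, 0, -24/13, 36/13]
R5 ← R5 + (1/3)·R4: [0, 0, 0, 0, 0]
R6 ← R6 − (1/9)·R4: [0, 0, 0, 0, 0]
4 nonzero rows, so rank(C) = 4.
C has 5 columns; by rank–nullity, nullity = 5 − 4 = 1.

1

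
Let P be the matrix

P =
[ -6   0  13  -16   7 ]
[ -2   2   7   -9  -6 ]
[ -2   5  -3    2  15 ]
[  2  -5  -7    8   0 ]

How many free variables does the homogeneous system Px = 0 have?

Row reduce to echelon form.
R2 ← R2 − (1/3)·R1: [0, 2, 8/3, -11/3, -25/3]
R3 ← R3 − (1/3)·R1: [0, 5, -22/3, 22/3, 38/3]
R4 ← R4 + (1/3)·R1: [0, -5, -8/3, 8/3, 7/3]
R3 ← R3 − (5/2)·R2: [0, 0, -14, 33/2, 67/2]
R4 ← R4 + (5/2)·R2: [0, 0, 4, -13/2, -37/2]
R4 ← R4 + (2/7)·R3: [0, 0, 0, -25/14, -125/14]
4 nonzero rows, so rank(P) = 4.
P has 5 columns; by rank–nullity, nullity = 5 − 4 = 1.

1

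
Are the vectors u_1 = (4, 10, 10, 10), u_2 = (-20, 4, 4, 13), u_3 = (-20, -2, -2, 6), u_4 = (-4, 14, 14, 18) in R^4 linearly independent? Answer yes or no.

no

Form the matrix with these vectors as rows and row reduce.
R2 ← R2 + (5)·R1: [0, 54, 54, 63]
R3 ← R3 + (5)·R1: [0, 48, 48, 56]
R4 ← R4 + R1: [0, 24, 24, 28]
R3 ← R3 − (8/9)·R2: [0, 0, 0, 0]
R4 ← R4 − (4/9)·R2: [0, 0, 0, 0]
2 nonzero rows, so the 4 vectors span a space of dimension 2.
Since 2 < 4, the vectors are linearly dependent.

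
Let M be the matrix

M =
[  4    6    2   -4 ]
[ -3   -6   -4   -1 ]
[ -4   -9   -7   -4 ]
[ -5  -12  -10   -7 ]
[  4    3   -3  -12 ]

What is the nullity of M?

Row reduce to echelon form.
R2 ← R2 + (3/4)·R1: [0, -3/2, -5/2, -4]
R3 ← R3 + R1: [0, -3, -5, -8]
R4 ← R4 + (5/4)·R1: [0, -9/2, -15/2, -12]
R5 ← R5 − R1: [0, -3, -5, -8]
R3 ← R3 − (2)·R2: [0, 0, 0, 0]
R4 ← R4 − (3)·R2: [0, 0, 0, 0]
R5 ← R5 − (2)·R2: [0, 0, 0, 0]
2 nonzero rows, so rank(M) = 2.
M has 4 columns; by rank–nullity, nullity = 4 − 2 = 2.

2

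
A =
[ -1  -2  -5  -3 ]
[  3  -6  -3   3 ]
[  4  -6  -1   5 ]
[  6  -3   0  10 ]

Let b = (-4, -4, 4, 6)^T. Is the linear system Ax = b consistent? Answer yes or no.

no

Row reduce the augmented matrix [A | b].
R2 ← R2 + (3)·R1: [0, -12, -18, -6, -16]
R3 ← R3 + (4)·R1: [0, -14, -21, -7, -12]
R4 ← R4 + (6)·R1: [0, -15, -30, -8, -18]
R3 ← R3 − (7/6)·R2: [0, 0, 0, 0, 20/3]
R4 ← R4 − (5/4)·R2: [0, 0, -15/2, -1/2, 2]
Swap R3 ↔ R4
The echelon form has 4 nonzero rows; the last pivot sits in the augmented column, so rank(A) = 3 but rank([A|b]) = 4.
Since the ranks differ, the system is inconsistent.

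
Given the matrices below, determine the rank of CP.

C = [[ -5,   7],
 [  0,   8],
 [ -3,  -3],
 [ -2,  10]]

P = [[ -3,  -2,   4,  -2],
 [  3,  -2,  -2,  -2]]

2

First compute CP:
[[ 36,  -4, -34,  -4],
 [ 24, -16, -16, -16],
 [  0,  12,  -6,  12],
 [ 36, -16, -28, -16]]
Now row reduce the product.
R2 ← R2 − (2/3)·R1: [0, -40/3, 20/3, -40/3]
R4 ← R4 − R1: [0, -12, 6, -12]
R3 ← R3 + (9/10)·R2: [0, 0, 0, 0]
R4 ← R4 − (9/10)·R2: [0, 0, 0, 0]
2 nonzero rows, so rank(CP) = 2.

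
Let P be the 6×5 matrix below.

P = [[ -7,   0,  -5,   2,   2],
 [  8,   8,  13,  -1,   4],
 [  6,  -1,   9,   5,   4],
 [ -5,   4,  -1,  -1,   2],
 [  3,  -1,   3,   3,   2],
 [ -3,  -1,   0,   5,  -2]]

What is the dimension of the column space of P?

Row reduce to echelon form.
R2 ← R2 + (8/7)·R1: [0, 8, 51/7, 9/7, 44/7]
R3 ← R3 + (6/7)·R1: [0, -1, 33/7, 47/7, 40/7]
R4 ← R4 − (5/7)·R1: [0, 4, 18/7, -17/7, 4/7]
R5 ← R5 + (3/7)·R1: [0, -1, 6/7, 27/7, 20/7]
R6 ← R6 − (3/7)·R1: [0, -1, 15/7, 29/7, -20/7]
R3 ← R3 + (1/8)·R2: [0, 0, 45/8, 55/8, 13/2]
R4 ← R4 − (1/2)·R2: [0, 0, -15/14, -43/14, -18/7]
R5 ← R5 + (1/8)·R2: [0, 0, 99/56, 225/56, 51/14]
R6 ← R6 + (1/8)·R2: [0, 0, 171/56, 241/56, -29/14]
R4 ← R4 + (4/21)·R3: [0, 0, 0, -37/21, -4/3]
R5 ← R5 − (11/35)·R3: [0, 0, 0, 13/7, 8/5]
R6 ← R6 − (19/35)·R3: [0, 0, 0, 4/7, -28/5]
R5 ← R5 + (39/37)·R4: [0, 0, 0, 0, 36/185]
R6 ← R6 + (12/37)·R4: [0, 0, 0, 0, -1116/185]
R6 ← R6 + (31)·R5: [0, 0, 0, 0, 0]
Echelon form has 5 nonzero rows, so rank(P) = 5.
The column space has dimension equal to the rank: 5.

5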